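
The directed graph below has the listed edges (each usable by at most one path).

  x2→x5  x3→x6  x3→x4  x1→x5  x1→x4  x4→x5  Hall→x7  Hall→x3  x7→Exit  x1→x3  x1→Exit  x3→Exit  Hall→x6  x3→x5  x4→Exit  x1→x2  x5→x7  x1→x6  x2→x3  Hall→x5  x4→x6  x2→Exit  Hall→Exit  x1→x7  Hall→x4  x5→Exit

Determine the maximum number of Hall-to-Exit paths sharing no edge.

5

Assign every edge capacity 1; by Menger, the answer equals the max flow.
Path Hall→Exit (+1); total 1.
Path Hall→x3→Exit (+1); total 2.
Path Hall→x4→Exit (+1); total 3.
Path Hall→x5→Exit (+1); total 4.
Path Hall→x7→Exit (+1); total 5.
No residual Hall→Exit path; max flow = 5.
Certifying cut of size 5: {Hall→Exit, Hall→x3, Hall→x4, Hall→x5, Hall→x7}.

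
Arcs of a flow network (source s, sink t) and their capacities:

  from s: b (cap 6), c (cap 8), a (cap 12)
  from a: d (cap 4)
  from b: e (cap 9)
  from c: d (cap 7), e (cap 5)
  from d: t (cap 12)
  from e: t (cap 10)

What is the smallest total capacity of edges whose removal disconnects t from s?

Augment s→a→d→t: bottleneck 4, flow now 4.
Augment s→b→e→t: bottleneck 6, flow now 10.
Augment s→c→d→t: bottleneck 7, flow now 17.
Augment s→c→e→t: bottleneck 1, flow now 18.
No augmenting path remains; maximum flow = 18.
By max-flow min-cut, the minimum cut capacity equals the max flow.
In the residual graph, reachable from s: {s, a}.
Min-cut edges: s→b (6), s→c (8), a→d (4); capacity 6 + 8 + 4 = 18.

18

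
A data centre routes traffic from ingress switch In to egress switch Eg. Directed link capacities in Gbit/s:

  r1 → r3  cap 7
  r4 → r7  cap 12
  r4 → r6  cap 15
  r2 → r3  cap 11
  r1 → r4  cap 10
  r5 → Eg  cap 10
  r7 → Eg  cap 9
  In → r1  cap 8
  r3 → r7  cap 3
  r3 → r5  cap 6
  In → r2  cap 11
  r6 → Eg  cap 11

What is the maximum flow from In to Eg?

Augment In→r1→r3→r5→Eg: bottleneck 6, flow now 6.
Augment In→r1→r3→r7→Eg: bottleneck 1, flow now 7.
Augment In→r1→r4→r6→Eg: bottleneck 1, flow now 8.
Augment In→r2→r3→r7→Eg: bottleneck 2, flow now 10.
Augment In→r2→r3→r1→r4→r6→Eg: bottleneck 7, flow now 17. (uses reverse residual edge)
No augmenting path remains; maximum flow = 17.
In the residual graph, reachable from In: {In, r2, r3}.
Min-cut edges: In→r1 (8), r3→r5 (6), r3→r7 (3); capacity 8 + 6 + 3 = 17.
This cut is saturated, so no flow can exceed 17.

17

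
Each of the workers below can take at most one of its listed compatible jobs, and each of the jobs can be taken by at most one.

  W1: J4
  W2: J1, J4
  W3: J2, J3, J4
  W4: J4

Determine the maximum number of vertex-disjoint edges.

Unit-capacity flow: source→left, listed edges, right→sink; max matching = max flow.
Augmenting path W1→J4 (+1); matched 1.
Augmenting path W2→J1 (+1); matched 2.
Augmenting path W3→J2 (+1); matched 3.
No augmenting path remains; maximum matching = 3.
König certificate: {W2, W3, J4} is a vertex cover of size 3 (every listed pair touches it), so no matching can be larger.

3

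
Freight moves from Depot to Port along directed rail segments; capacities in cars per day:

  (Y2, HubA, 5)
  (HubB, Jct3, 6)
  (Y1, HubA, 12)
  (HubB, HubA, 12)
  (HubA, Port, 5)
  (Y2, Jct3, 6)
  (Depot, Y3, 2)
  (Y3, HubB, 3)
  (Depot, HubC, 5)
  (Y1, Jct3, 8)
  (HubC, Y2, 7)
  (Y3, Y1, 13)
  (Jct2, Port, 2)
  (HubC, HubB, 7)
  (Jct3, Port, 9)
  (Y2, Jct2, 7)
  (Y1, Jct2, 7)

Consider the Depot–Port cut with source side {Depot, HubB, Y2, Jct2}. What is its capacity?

Edges leaving {Depot, HubB, Y2, Jct2}: Depot→HubC (5), Depot→Y3 (2), HubB→Jct3 (6), HubB→HubA (12), Y2→Jct3 (6), Y2→HubA (5), Jct2→Port (2).
Cut capacity = 5 + 2 + 6 + 12 + 6 + 5 + 2 = 38.

38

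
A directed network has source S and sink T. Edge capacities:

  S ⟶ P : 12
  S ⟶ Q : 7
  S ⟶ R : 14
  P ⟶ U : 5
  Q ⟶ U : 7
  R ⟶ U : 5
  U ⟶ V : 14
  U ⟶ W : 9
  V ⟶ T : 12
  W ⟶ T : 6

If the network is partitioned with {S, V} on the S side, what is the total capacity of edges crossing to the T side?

45

Edges leaving {S, V}: S→P (12), S→Q (7), S→R (14), V→T (12).
Cut capacity = 12 + 7 + 14 + 12 = 45.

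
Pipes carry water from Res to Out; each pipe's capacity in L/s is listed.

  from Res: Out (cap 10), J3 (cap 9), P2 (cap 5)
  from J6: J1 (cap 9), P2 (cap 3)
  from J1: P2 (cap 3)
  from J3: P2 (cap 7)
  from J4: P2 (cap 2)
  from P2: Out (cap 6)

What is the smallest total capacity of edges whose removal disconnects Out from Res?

Augment Res→Out: bottleneck 10, flow now 10.
Augment Res→P2→Out: bottleneck 5, flow now 15.
Augment Res→J3→P2→Out: bottleneck 1, flow now 16.
No augmenting path remains; maximum flow = 16.
By max-flow min-cut, the minimum cut capacity equals the max flow.
In the residual graph, reachable from Res: {Res, J3, P2}.
Min-cut edges: Res→Out (10), P2→Out (6); capacity 10 + 6 = 16.

16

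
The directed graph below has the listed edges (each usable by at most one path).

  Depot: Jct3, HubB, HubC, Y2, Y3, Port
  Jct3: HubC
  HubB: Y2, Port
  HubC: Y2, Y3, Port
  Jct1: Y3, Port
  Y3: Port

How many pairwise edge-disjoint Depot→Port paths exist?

Assign every edge capacity 1; by Menger, the answer equals the max flow.
Path Depot→Port (+1); total 1.
Path Depot→HubB→Port (+1); total 2.
Path Depot→HubC→Port (+1); total 3.
Path Depot→Y3→Port (+1); total 4.
No residual Depot→Port path; max flow = 4.
Certifying cut of size 4: {Depot→HubB, Depot→Port, HubC→Port, Y3→Port}.

4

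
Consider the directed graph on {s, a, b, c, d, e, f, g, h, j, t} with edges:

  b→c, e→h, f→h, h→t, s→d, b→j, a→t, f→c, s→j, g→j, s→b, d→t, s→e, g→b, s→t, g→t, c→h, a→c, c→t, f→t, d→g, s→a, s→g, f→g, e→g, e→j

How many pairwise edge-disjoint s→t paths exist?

6

Assign every edge capacity 1; by Menger, the answer equals the max flow.
Path s→t (+1); total 1.
Path s→a→t (+1); total 2.
Path s→d→t (+1); total 3.
Path s→g→t (+1); total 4.
Path s→b→c→t (+1); total 5.
Path s→e→h→t (+1); total 6.
No residual s→t path; max flow = 6.
Certifying cut of size 6: {s→a, s→b, s→d, s→e, s→g, s→t}.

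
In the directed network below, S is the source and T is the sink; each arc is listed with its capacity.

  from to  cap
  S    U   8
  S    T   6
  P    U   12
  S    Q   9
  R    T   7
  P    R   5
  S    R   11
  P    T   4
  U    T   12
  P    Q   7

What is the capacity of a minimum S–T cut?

21

Augment S→T: bottleneck 6, flow now 6.
Augment S→R→T: bottleneck 7, flow now 13.
Augment S→U→T: bottleneck 8, flow now 21.
No augmenting path remains; maximum flow = 21.
By max-flow min-cut, the minimum cut capacity equals the max flow.
In the residual graph, reachable from S: {S, Q, R}.
Min-cut edges: S→U (8), S→T (6), R→T (7); capacity 8 + 6 + 7 = 21.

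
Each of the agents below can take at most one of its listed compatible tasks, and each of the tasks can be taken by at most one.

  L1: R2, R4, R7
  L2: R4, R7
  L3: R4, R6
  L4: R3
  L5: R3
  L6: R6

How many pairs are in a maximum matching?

5

Unit-capacity flow: source→left, listed edges, right→sink; max matching = max flow.
Augmenting path L1→R2 (+1); matched 1.
Augmenting path L2→R4 (+1); matched 2.
Augmenting path L3→R6 (+1); matched 3.
Augmenting path L4→R3 (+1); matched 4.
Augmenting path L6→R6→L3→R4→L2→R7 (+1); matched 5.
No augmenting path remains; maximum matching = 5.
König certificate: {L1, L2, L3, L6, R3} is a vertex cover of size 5 (every listed pair touches it), so no matching can be larger.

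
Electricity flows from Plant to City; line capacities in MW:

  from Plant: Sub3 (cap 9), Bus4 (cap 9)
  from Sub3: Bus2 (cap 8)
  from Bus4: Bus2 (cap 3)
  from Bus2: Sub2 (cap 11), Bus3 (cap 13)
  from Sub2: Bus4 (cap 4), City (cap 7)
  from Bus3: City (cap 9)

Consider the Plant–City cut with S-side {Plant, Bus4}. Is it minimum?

Given cut capacity: 9 + 3 = 12.
Augment Plant→Sub3→Bus2→Sub2→City: bottleneck 7, flow now 7.
Augment Plant→Sub3→Bus2→Bus3→City: bottleneck 1, flow now 8.
Augment Plant→Bus4→Bus2→Bus3→City: bottleneck 3, flow now 11.
No augmenting path remains; maximum flow = 11.
In the residual graph, reachable from Plant: {Plant, Sub3, Bus4}.
Min-cut edges: Sub3→Bus2 (8), Bus4→Bus2 (3); capacity 8 + 3 = 11.
Cut capacity 12 exceeds the max flow 11, so it is not minimum.

No — its capacity is 12, but the minimum cut has capacity 11.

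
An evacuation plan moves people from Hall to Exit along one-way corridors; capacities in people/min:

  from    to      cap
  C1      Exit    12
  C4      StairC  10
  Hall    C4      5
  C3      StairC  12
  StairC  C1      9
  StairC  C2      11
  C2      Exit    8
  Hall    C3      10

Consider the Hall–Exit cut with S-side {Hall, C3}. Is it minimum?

Given cut capacity: 5 + 12 = 17.
Augment Hall→C3→StairC→C1→Exit: bottleneck 9, flow now 9.
Augment Hall→C3→StairC→C2→Exit: bottleneck 1, flow now 10.
Augment Hall→C4→StairC→C2→Exit: bottleneck 5, flow now 15.
No augmenting path remains; maximum flow = 15.
In the residual graph, reachable from Hall: {Hall}.
Min-cut edges: Hall→C3 (10), Hall→C4 (5); capacity 10 + 5 = 15.
Cut capacity 17 exceeds the max flow 15, so it is not minimum.

No — its capacity is 17, but the minimum cut has capacity 15.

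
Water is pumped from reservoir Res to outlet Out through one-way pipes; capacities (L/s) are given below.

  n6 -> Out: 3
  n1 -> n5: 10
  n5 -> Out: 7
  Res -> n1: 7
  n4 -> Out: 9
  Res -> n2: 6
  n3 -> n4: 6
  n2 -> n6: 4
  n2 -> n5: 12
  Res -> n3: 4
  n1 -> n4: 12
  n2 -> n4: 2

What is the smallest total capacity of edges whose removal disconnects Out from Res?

17

Augment Res→n1→n4→Out: bottleneck 7, flow now 7.
Augment Res→n2→n4→Out: bottleneck 2, flow now 9.
Augment Res→n2→n5→Out: bottleneck 4, flow now 13.
Augment Res→n3→n4→n1→n5→Out: bottleneck 3, flow now 16. (uses reverse residual edge)
Augment Res→n3→n4→n2→n6→Out: bottleneck 1, flow now 17. (uses reverse residual edge)
No augmenting path remains; maximum flow = 17.
By max-flow min-cut, the minimum cut capacity equals the max flow.
In the residual graph, reachable from Res: {Res}.
Min-cut edges: Res→n1 (7), Res→n2 (6), Res→n3 (4); capacity 7 + 6 + 4 = 17.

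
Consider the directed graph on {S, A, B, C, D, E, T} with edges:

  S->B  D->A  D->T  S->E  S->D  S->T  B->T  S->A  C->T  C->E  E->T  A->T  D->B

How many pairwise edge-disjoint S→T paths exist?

Assign every edge capacity 1; by Menger, the answer equals the max flow.
Path S→T (+1); total 1.
Path S→A→T (+1); total 2.
Path S→B→T (+1); total 3.
Path S→D→T (+1); total 4.
Path S→E→T (+1); total 5.
No residual S→T path; max flow = 5.
Certifying cut of size 5: {S→A, S→B, S→D, S→E, S→T}.

5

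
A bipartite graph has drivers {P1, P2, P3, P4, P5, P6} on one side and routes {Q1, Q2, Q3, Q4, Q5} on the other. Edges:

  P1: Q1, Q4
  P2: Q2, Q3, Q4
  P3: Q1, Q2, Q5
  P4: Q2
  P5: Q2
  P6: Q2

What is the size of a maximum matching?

4

Unit-capacity flow: source→left, listed edges, right→sink; max matching = max flow.
Augmenting path P1→Q1 (+1); matched 1.
Augmenting path P2→Q2 (+1); matched 2.
Augmenting path P3→Q5 (+1); matched 3.
Augmenting path P4→Q2→P2→Q3 (+1); matched 4.
No augmenting path remains; maximum matching = 4.
König certificate: {P1, P2, P3, Q2} is a vertex cover of size 4 (every listed pair touches it), so no matching can be larger.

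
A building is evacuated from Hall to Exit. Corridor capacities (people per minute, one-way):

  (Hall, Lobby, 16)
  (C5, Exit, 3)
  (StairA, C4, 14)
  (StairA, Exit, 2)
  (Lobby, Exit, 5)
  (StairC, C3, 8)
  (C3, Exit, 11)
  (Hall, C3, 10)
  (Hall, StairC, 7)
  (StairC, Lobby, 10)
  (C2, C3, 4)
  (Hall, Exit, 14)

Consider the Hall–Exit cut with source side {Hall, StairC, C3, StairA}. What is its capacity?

Edges leaving {Hall, StairC, C3, StairA}: Hall→Lobby (16), Hall→Exit (14), StairC→Lobby (10), C3→Exit (11), StairA→C4 (14), StairA→Exit (2).
Cut capacity = 16 + 14 + 10 + 11 + 14 + 2 = 67.

67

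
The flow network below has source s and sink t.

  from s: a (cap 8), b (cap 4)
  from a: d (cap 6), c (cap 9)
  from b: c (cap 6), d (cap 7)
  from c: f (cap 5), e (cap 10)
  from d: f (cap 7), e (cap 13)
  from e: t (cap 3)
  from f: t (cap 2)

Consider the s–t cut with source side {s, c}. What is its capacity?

27

Edges leaving {s, c}: s→a (8), s→b (4), c→e (10), c→f (5).
Cut capacity = 8 + 4 + 10 + 5 = 27.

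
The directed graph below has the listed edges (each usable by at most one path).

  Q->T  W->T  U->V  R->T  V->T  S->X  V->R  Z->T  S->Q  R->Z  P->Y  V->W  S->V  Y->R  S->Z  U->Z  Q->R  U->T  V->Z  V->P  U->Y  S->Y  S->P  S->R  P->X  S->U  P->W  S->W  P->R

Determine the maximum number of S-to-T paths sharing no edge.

6

Assign every edge capacity 1; by Menger, the answer equals the max flow.
Path S→Q→T (+1); total 1.
Path S→R→T (+1); total 2.
Path S→U→T (+1); total 3.
Path S→V→T (+1); total 4.
Path S→W→T (+1); total 5.
Path S→Z→T (+1); total 6.
No residual S→T path; max flow = 6.
Certifying cut of size 6: {R→T, S→Q, S→U, S→V, W→T, Z→T}.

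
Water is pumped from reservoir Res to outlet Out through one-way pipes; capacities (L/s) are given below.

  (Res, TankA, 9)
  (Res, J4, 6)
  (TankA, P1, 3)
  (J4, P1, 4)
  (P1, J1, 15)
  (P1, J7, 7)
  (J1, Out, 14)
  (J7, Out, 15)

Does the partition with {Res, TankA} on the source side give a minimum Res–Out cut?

No — its capacity is 9, but the minimum cut has capacity 7.

Given cut capacity: 6 + 3 = 9.
Augment Res→TankA→P1→J1→Out: bottleneck 3, flow now 3.
Augment Res→J4→P1→J1→Out: bottleneck 4, flow now 7.
No augmenting path remains; maximum flow = 7.
In the residual graph, reachable from Res: {Res, TankA, J4}.
Min-cut edges: TankA→P1 (3), J4→P1 (4); capacity 3 + 4 = 7.
Cut capacity 9 exceeds the max flow 7, so it is not minimum.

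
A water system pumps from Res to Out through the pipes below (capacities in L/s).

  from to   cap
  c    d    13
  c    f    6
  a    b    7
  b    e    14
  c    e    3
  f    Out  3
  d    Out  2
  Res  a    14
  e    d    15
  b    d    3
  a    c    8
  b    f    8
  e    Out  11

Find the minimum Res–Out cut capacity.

14

Augment Res→a→b→d→Out: bottleneck 2, flow now 2.
Augment Res→a→b→e→Out: bottleneck 5, flow now 7.
Augment Res→a→c→e→Out: bottleneck 3, flow now 10.
Augment Res→a→c→f→Out: bottleneck 3, flow now 13.
Augment Res→a→c→d→b→e→Out: bottleneck 1, flow now 14. (uses reverse residual edge)
No augmenting path remains; maximum flow = 14.
By max-flow min-cut, the minimum cut capacity equals the max flow.
In the residual graph, reachable from Res: {Res}.
Min-cut edges: Res→a (14); capacity 14 = 14.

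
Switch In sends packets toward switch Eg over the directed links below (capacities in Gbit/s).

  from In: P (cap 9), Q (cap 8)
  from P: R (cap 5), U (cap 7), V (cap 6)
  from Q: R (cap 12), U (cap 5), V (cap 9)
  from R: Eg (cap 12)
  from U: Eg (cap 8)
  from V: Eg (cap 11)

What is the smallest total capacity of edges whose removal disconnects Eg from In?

Augment In→P→R→Eg: bottleneck 5, flow now 5.
Augment In→P→U→Eg: bottleneck 4, flow now 9.
Augment In→Q→R→Eg: bottleneck 7, flow now 16.
Augment In→Q→U→Eg: bottleneck 1, flow now 17.
No augmenting path remains; maximum flow = 17.
By max-flow min-cut, the minimum cut capacity equals the max flow.
In the residual graph, reachable from In: {In}.
Min-cut edges: In→P (9), In→Q (8); capacity 9 + 8 = 17.

17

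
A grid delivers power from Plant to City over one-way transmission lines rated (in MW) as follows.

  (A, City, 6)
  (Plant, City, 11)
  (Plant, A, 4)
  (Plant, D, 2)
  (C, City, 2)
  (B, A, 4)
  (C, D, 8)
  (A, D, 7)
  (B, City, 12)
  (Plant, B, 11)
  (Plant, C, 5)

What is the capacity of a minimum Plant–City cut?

Augment Plant→City: bottleneck 11, flow now 11.
Augment Plant→A→City: bottleneck 4, flow now 15.
Augment Plant→B→City: bottleneck 11, flow now 26.
Augment Plant→C→City: bottleneck 2, flow now 28.
No augmenting path remains; maximum flow = 28.
By max-flow min-cut, the minimum cut capacity equals the max flow.
In the residual graph, reachable from Plant: {Plant, C, D}.
Min-cut edges: Plant→A (4), Plant→B (11), Plant→City (11), C→City (2); capacity 4 + 11 + 11 + 2 = 28.

28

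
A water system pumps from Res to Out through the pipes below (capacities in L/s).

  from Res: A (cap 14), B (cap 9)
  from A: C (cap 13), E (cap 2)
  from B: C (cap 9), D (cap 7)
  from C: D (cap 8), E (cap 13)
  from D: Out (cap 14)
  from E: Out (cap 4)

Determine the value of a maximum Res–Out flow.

18

Augment Res→A→E→Out: bottleneck 2, flow now 2.
Augment Res→B→D→Out: bottleneck 7, flow now 9.
Augment Res→A→C→D→Out: bottleneck 7, flow now 16.
Augment Res→A→C→E→Out: bottleneck 2, flow now 18.
No augmenting path remains; maximum flow = 18.
In the residual graph, reachable from Res: {Res, A, B, C, D, E}.
Min-cut edges: D→Out (14), E→Out (4); capacity 14 + 4 = 18.
This cut is saturated, so no flow can exceed 18.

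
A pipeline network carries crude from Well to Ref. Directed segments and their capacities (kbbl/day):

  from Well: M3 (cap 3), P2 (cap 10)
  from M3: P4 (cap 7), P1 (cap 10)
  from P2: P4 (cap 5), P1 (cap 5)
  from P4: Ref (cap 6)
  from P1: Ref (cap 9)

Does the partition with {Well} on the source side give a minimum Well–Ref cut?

Given cut capacity: 3 + 10 = 13.
Augment Well→M3→P4→Ref: bottleneck 3, flow now 3.
Augment Well→P2→P4→Ref: bottleneck 3, flow now 6.
Augment Well→P2→P1→Ref: bottleneck 5, flow now 11.
Augment Well→P2→P4→M3→P1→Ref: bottleneck 2, flow now 13. (uses reverse residual edge)
No augmenting path remains; maximum flow = 13.
Cut capacity 13 equals the max flow, so it is a minimum cut.

Yes — it is a minimum cut (capacity 13).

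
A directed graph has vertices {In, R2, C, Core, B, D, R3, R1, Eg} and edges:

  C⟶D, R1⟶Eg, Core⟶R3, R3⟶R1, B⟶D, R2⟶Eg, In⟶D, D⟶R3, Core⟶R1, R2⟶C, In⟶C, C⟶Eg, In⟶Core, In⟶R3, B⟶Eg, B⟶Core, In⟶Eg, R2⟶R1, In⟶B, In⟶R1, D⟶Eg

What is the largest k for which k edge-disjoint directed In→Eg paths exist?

5

Assign every edge capacity 1; by Menger, the answer equals the max flow.
Path In→Eg (+1); total 1.
Path In→C→Eg (+1); total 2.
Path In→B→Eg (+1); total 3.
Path In→D→Eg (+1); total 4.
Path In→R1→Eg (+1); total 5.
No residual In→Eg path; max flow = 5.
Certifying cut of size 5: {In→B, In→C, In→D, In→Eg, R1→Eg}.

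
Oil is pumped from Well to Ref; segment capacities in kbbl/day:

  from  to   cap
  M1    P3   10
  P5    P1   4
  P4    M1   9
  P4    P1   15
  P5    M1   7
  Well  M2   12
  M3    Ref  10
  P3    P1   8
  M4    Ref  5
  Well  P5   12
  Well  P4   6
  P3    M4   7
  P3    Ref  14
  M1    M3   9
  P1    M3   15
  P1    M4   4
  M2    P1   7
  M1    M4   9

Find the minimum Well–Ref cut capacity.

Augment Well→P5→M1→M3→Ref: bottleneck 7, flow now 7.
Augment Well→P5→P1→M3→Ref: bottleneck 3, flow now 10.
Augment Well→P5→P1→M4→Ref: bottleneck 1, flow now 11.
Augment Well→P4→M1→M4→Ref: bottleneck 4, flow now 15.
Augment Well→P4→M1→P3→Ref: bottleneck 2, flow now 17.
Augment Well→M2→P1→M3→M1→P3→Ref: bottleneck 7, flow now 24. (uses reverse residual edge)
No augmenting path remains; maximum flow = 24.
By max-flow min-cut, the minimum cut capacity equals the max flow.
In the residual graph, reachable from Well: {Well, P5, M2}.
Min-cut edges: Well→P4 (6), P5→M1 (7), P5→P1 (4), M2→P1 (7); capacity 6 + 7 + 4 + 7 = 24.

24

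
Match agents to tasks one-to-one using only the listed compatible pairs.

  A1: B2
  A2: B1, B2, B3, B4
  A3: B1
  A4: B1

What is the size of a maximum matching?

Unit-capacity flow: source→left, listed edges, right→sink; max matching = max flow.
Augmenting path A1→B2 (+1); matched 1.
Augmenting path A2→B1 (+1); matched 2.
Augmenting path A3→B1→A2→B3 (+1); matched 3.
No augmenting path remains; maximum matching = 3.
König certificate: {A1, A2, B1} is a vertex cover of size 3 (every listed pair touches it), so no matching can be larger.

3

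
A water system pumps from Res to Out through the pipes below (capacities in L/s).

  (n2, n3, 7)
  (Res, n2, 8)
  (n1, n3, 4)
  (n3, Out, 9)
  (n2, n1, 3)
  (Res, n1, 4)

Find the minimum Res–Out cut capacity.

9

Augment Res→n1→n3→Out: bottleneck 4, flow now 4.
Augment Res→n2→n3→Out: bottleneck 5, flow now 9.
No augmenting path remains; maximum flow = 9.
By max-flow min-cut, the minimum cut capacity equals the max flow.
In the residual graph, reachable from Res: {Res, n1, n2, n3}.
Min-cut edges: n3→Out (9); capacity 9 = 9.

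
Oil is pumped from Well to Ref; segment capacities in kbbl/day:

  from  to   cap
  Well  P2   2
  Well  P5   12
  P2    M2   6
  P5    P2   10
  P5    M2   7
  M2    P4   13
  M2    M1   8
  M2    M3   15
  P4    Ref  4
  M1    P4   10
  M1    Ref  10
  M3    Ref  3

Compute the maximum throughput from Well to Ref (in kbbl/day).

Augment Well→P2→M2→P4→Ref: bottleneck 2, flow now 2.
Augment Well→P5→M2→P4→Ref: bottleneck 2, flow now 4.
Augment Well→P5→M2→M1→Ref: bottleneck 5, flow now 9.
Augment Well→P5→P2→M2→M1→Ref: bottleneck 3, flow now 12.
Augment Well→P5→P2→M2→M3→Ref: bottleneck 1, flow now 13.
No augmenting path remains; maximum flow = 13.
In the residual graph, reachable from Well: {Well, P2, P5}.
Min-cut edges: P2→M2 (6), P5→M2 (7); capacity 6 + 7 = 13.
This cut is saturated, so no flow can exceed 13.

13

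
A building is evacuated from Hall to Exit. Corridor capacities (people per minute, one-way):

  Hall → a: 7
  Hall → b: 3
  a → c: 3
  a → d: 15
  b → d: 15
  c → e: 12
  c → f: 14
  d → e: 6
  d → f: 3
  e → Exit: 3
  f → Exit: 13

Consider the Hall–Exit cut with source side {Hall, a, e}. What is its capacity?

Edges leaving {Hall, a, e}: Hall→b (3), a→c (3), a→d (15), e→Exit (3).
Cut capacity = 3 + 3 + 15 + 3 = 24.

24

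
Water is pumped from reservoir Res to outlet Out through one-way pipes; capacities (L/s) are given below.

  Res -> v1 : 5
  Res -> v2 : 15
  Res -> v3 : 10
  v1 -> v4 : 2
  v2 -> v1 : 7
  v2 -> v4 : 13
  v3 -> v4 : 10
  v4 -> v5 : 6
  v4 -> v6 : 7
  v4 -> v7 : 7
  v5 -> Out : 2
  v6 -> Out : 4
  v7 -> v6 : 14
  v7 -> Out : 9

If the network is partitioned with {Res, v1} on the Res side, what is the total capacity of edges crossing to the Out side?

27

Edges leaving {Res, v1}: Res→v2 (15), Res→v3 (10), v1→v4 (2).
Cut capacity = 15 + 10 + 2 = 27.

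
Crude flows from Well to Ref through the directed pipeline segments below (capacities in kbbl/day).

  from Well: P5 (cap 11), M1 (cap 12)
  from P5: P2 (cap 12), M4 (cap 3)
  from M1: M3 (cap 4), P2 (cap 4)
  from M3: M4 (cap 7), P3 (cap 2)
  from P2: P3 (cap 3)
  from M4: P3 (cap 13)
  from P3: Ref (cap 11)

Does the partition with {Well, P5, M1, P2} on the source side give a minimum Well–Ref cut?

Yes — it is a minimum cut (capacity 10).

Given cut capacity: 3 + 4 + 3 = 10.
Augment Well→P5→P2→P3→Ref: bottleneck 3, flow now 3.
Augment Well→P5→M4→P3→Ref: bottleneck 3, flow now 6.
Augment Well→M1→M3→P3→Ref: bottleneck 2, flow now 8.
Augment Well→M1→M3→M4→P3→Ref: bottleneck 2, flow now 10.
No augmenting path remains; maximum flow = 10.
Cut capacity 10 equals the max flow, so it is a minimum cut.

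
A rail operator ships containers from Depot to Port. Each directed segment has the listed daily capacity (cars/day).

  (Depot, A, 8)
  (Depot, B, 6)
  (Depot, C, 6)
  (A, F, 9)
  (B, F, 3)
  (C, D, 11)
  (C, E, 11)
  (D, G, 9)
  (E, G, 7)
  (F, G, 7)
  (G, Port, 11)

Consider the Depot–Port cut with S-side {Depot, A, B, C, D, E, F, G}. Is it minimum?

Yes — it is a minimum cut (capacity 11).

Given cut capacity: 11 = 11.
Augment Depot→A→F→G→Port: bottleneck 7, flow now 7.
Augment Depot→C→D→G→Port: bottleneck 4, flow now 11.
No augmenting path remains; maximum flow = 11.
Cut capacity 11 equals the max flow, so it is a minimum cut.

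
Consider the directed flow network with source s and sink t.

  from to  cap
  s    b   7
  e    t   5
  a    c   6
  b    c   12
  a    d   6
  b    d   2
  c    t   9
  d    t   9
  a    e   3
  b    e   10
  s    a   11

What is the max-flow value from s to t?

18

Augment s→a→c→t: bottleneck 6, flow now 6.
Augment s→a→d→t: bottleneck 5, flow now 11.
Augment s→b→c→t: bottleneck 3, flow now 14.
Augment s→b→d→t: bottleneck 2, flow now 16.
Augment s→b→e→t: bottleneck 2, flow now 18.
No augmenting path remains; maximum flow = 18.
In the residual graph, reachable from s: {s}.
Min-cut edges: s→a (11), s→b (7); capacity 11 + 7 = 18.
This cut is saturated, so no flow can exceed 18.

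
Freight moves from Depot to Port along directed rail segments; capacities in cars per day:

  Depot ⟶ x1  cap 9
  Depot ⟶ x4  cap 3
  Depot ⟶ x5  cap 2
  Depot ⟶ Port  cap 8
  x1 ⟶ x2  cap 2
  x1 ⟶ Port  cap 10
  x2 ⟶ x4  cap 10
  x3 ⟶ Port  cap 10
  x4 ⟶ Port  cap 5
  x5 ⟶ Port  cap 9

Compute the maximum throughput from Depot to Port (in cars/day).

Augment Depot→Port: bottleneck 8, flow now 8.
Augment Depot→x1→Port: bottleneck 9, flow now 17.
Augment Depot→x4→Port: bottleneck 3, flow now 20.
Augment Depot→x5→Port: bottleneck 2, flow now 22.
No augmenting path remains; maximum flow = 22.
In the residual graph, reachable from Depot: {Depot}.
Min-cut edges: Depot→x1 (9), Depot→x4 (3), Depot→x5 (2), Depot→Port (8); capacity 9 + 3 + 2 + 8 = 22.
This cut is saturated, so no flow can exceed 22.

22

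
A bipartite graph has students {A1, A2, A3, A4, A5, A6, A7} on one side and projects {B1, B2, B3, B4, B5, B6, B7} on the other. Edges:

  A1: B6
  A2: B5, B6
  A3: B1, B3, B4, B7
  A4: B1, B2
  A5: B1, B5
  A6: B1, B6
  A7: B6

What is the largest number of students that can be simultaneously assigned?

Unit-capacity flow: source→left, listed edges, right→sink; max matching = max flow.
Augmenting path A1→B6 (+1); matched 1.
Augmenting path A2→B5 (+1); matched 2.
Augmenting path A3→B1 (+1); matched 3.
Augmenting path A4→B2 (+1); matched 4.
Augmenting path A5→B1→A3→B3 (+1); matched 5.
No augmenting path remains; maximum matching = 5.
König certificate: {A3, A4, B1, B5, B6} is a vertex cover of size 5 (every listed pair touches it), so no matching can be larger.

5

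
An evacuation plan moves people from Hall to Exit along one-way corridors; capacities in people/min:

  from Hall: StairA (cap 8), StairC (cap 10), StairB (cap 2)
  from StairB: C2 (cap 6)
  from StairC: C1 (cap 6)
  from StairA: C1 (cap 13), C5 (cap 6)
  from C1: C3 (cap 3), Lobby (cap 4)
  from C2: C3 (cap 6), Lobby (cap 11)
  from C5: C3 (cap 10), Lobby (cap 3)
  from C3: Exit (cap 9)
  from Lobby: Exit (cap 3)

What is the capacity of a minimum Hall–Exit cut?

12

Augment Hall→StairB→C2→C3→Exit: bottleneck 2, flow now 2.
Augment Hall→StairC→C1→C3→Exit: bottleneck 3, flow now 5.
Augment Hall→StairC→C1→Lobby→Exit: bottleneck 3, flow now 8.
Augment Hall→StairA→C5→C3→Exit: bottleneck 4, flow now 12.
No augmenting path remains; maximum flow = 12.
By max-flow min-cut, the minimum cut capacity equals the max flow.
In the residual graph, reachable from Hall: {Hall, StairB, StairC, StairA, C1, C2, C5, C3, Lobby}.
Min-cut edges: C3→Exit (9), Lobby→Exit (3); capacity 9 + 3 = 12.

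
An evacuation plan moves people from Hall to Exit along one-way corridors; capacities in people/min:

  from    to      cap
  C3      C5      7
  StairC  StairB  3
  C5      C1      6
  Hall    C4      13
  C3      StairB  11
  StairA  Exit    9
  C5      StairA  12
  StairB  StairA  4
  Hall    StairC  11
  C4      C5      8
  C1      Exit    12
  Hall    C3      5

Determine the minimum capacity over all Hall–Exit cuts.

Augment Hall→C3→C5→StairA→Exit: bottleneck 5, flow now 5.
Augment Hall→C4→C5→StairA→Exit: bottleneck 4, flow now 9.
Augment Hall→C4→C5→C1→Exit: bottleneck 4, flow now 13.
Augment Hall→StairC→StairB→StairA→C5→C1→Exit: bottleneck 2, flow now 15. (uses reverse residual edge)
No augmenting path remains; maximum flow = 15.
By max-flow min-cut, the minimum cut capacity equals the max flow.
In the residual graph, reachable from Hall: {Hall, C3, C4, StairC, C5, StairB, StairA}.
Min-cut edges: C5→C1 (6), StairA→Exit (9); capacity 6 + 9 = 15.

15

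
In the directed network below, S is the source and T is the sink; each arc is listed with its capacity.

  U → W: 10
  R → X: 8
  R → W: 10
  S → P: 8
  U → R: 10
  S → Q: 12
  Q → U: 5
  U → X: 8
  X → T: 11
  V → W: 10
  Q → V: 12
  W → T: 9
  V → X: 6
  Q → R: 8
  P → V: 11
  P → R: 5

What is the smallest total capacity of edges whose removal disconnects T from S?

20

Augment S→P→R→W→T: bottleneck 5, flow now 5.
Augment S→P→V→W→T: bottleneck 3, flow now 8.
Augment S→Q→R→W→T: bottleneck 1, flow now 9.
Augment S→Q→R→X→T: bottleneck 7, flow now 16.
Augment S→Q→U→X→T: bottleneck 4, flow now 20.
No augmenting path remains; maximum flow = 20.
By max-flow min-cut, the minimum cut capacity equals the max flow.
In the residual graph, reachable from S: {S}.
Min-cut edges: S→P (8), S→Q (12); capacity 8 + 12 = 20.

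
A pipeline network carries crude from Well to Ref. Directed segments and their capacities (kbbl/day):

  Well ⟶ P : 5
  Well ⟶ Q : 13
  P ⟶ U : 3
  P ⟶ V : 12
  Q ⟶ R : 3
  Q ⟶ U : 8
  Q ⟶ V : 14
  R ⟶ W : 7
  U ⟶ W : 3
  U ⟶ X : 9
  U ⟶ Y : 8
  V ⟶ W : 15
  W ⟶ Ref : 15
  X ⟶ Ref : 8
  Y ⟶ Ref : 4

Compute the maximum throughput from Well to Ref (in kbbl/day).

Augment Well→P→U→W→Ref: bottleneck 3, flow now 3.
Augment Well→P→V→W→Ref: bottleneck 2, flow now 5.
Augment Well→Q→R→W→Ref: bottleneck 3, flow now 8.
Augment Well→Q→U→X→Ref: bottleneck 8, flow now 16.
Augment Well→Q→V→W→Ref: bottleneck 2, flow now 18.
No augmenting path remains; maximum flow = 18.
In the residual graph, reachable from Well: {Well}.
Min-cut edges: Well→P (5), Well→Q (13); capacity 5 + 13 = 18.
This cut is saturated, so no flow can exceed 18.

18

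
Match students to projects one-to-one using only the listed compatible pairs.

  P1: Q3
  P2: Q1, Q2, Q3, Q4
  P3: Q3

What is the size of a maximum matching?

2

Unit-capacity flow: source→left, listed edges, right→sink; max matching = max flow.
Augmenting path P1→Q3 (+1); matched 1.
Augmenting path P2→Q1 (+1); matched 2.
No augmenting path remains; maximum matching = 2.
König certificate: {P2, Q3} is a vertex cover of size 2 (every listed pair touches it), so no matching can be larger.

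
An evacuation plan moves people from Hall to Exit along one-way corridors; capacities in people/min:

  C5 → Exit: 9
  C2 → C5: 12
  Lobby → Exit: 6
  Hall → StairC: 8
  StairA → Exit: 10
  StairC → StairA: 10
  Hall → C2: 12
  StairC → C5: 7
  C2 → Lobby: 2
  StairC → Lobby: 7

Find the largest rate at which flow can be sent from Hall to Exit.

Augment Hall→StairC→StairA→Exit: bottleneck 8, flow now 8.
Augment Hall→C2→C5→Exit: bottleneck 9, flow now 17.
Augment Hall→C2→Lobby→Exit: bottleneck 2, flow now 19.
No augmenting path remains; maximum flow = 19.
In the residual graph, reachable from Hall: {Hall, C2, C5}.
Min-cut edges: Hall→StairC (8), C2→Lobby (2), C5→Exit (9); capacity 8 + 2 + 9 = 19.
This cut is saturated, so no flow can exceed 19.

19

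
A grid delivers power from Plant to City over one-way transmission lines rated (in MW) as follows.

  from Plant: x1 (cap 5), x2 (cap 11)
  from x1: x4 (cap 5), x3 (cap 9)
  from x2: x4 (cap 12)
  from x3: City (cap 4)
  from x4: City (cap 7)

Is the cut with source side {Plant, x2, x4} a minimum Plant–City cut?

Given cut capacity: 5 + 7 = 12.
Augment Plant→x1→x3→City: bottleneck 4, flow now 4.
Augment Plant→x1→x4→City: bottleneck 1, flow now 5.
Augment Plant→x2→x4→City: bottleneck 6, flow now 11.
No augmenting path remains; maximum flow = 11.
In the residual graph, reachable from Plant: {Plant, x1, x2, x3, x4}.
Min-cut edges: x3→City (4), x4→City (7); capacity 4 + 7 = 11.
Cut capacity 12 exceeds the max flow 11, so it is not minimum.

No — its capacity is 12, but the minimum cut has capacity 11.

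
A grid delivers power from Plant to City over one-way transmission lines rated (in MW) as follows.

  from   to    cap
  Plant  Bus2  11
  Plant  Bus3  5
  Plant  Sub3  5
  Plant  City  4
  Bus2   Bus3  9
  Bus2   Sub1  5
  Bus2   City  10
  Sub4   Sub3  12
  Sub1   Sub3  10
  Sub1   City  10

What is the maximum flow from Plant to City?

Augment Plant→City: bottleneck 4, flow now 4.
Augment Plant→Bus2→City: bottleneck 10, flow now 14.
Augment Plant→Bus2→Sub1→City: bottleneck 1, flow now 15.
No augmenting path remains; maximum flow = 15.
In the residual graph, reachable from Plant: {Plant, Bus3, Sub3}.
Min-cut edges: Plant→Bus2 (11), Plant→City (4); capacity 11 + 4 = 15.
This cut is saturated, so no flow can exceed 15.

15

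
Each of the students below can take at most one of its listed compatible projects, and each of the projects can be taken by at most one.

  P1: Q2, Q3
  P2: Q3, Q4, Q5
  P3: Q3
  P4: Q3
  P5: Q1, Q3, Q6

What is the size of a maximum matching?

Unit-capacity flow: source→left, listed edges, right→sink; max matching = max flow.
Augmenting path P1→Q2 (+1); matched 1.
Augmenting path P2→Q3 (+1); matched 2.
Augmenting path P5→Q1 (+1); matched 3.
Augmenting path P3→Q3→P2→Q4 (+1); matched 4.
No augmenting path remains; maximum matching = 4.
König certificate: {P1, P2, P5, Q3} is a vertex cover of size 4 (every listed pair touches it), so no matching can be larger.

4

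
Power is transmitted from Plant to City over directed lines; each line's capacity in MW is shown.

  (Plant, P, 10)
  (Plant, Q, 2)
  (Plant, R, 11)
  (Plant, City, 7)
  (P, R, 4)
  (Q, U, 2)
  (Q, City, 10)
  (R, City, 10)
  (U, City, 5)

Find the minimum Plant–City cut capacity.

Augment Plant→City: bottleneck 7, flow now 7.
Augment Plant→Q→City: bottleneck 2, flow now 9.
Augment Plant→R→City: bottleneck 10, flow now 19.
No augmenting path remains; maximum flow = 19.
By max-flow min-cut, the minimum cut capacity equals the max flow.
In the residual graph, reachable from Plant: {Plant, P, R}.
Min-cut edges: Plant→Q (2), Plant→City (7), R→City (10); capacity 2 + 7 + 10 = 19.

19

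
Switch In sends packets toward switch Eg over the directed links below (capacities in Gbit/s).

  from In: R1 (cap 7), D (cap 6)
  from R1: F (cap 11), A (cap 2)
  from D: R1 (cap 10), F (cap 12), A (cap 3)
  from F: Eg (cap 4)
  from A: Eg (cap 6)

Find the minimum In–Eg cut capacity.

9

Augment In→R1→F→Eg: bottleneck 4, flow now 4.
Augment In→R1→A→Eg: bottleneck 2, flow now 6.
Augment In→D→A→Eg: bottleneck 3, flow now 9.
No augmenting path remains; maximum flow = 9.
By max-flow min-cut, the minimum cut capacity equals the max flow.
In the residual graph, reachable from In: {In, R1, D, F}.
Min-cut edges: R1→A (2), D→A (3), F→Eg (4); capacity 2 + 3 + 4 = 9.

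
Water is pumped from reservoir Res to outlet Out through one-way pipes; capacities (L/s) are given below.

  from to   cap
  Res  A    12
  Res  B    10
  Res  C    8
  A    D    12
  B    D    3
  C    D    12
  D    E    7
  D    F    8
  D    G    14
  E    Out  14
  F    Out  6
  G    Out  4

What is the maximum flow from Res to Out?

17

Augment Res→A→D→E→Out: bottleneck 7, flow now 7.
Augment Res→A→D→F→Out: bottleneck 5, flow now 12.
Augment Res→B→D→F→Out: bottleneck 1, flow now 13.
Augment Res→B→D→G→Out: bottleneck 2, flow now 15.
Augment Res→C→D→G→Out: bottleneck 2, flow now 17.
No augmenting path remains; maximum flow = 17.
In the residual graph, reachable from Res: {Res, A, B, C, D, F, G}.
Min-cut edges: D→E (7), F→Out (6), G→Out (4); capacity 7 + 6 + 4 = 17.
This cut is saturated, so no flow can exceed 17.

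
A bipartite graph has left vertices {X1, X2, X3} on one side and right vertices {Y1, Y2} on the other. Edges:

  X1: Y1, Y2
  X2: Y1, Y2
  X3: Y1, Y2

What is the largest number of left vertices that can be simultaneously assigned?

Unit-capacity flow: source→left, listed edges, right→sink; max matching = max flow.
Augmenting path X1→Y1 (+1); matched 1.
Augmenting path X2→Y2 (+1); matched 2.
No augmenting path remains; maximum matching = 2.
König certificate: {Y1, Y2} is a vertex cover of size 2 (every listed pair touches it), so no matching can be larger.

2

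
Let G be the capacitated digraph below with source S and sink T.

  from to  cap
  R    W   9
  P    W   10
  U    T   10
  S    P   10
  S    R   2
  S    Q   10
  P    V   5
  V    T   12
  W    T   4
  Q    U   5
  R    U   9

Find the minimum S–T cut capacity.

Augment S→P→V→T: bottleneck 5, flow now 5.
Augment S→P→W→T: bottleneck 4, flow now 9.
Augment S→Q→U→T: bottleneck 5, flow now 14.
Augment S→R→U→T: bottleneck 2, flow now 16.
No augmenting path remains; maximum flow = 16.
By max-flow min-cut, the minimum cut capacity equals the max flow.
In the residual graph, reachable from S: {S, P, Q, W}.
Min-cut edges: S→R (2), P→V (5), Q→U (5), W→T (4); capacity 2 + 5 + 5 + 4 = 16.

16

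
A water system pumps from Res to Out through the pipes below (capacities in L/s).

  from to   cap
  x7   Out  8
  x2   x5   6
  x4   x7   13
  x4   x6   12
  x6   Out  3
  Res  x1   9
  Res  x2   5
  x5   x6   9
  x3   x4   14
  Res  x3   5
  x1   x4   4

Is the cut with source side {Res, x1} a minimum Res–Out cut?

No — its capacity is 14, but the minimum cut has capacity 11.

Given cut capacity: 5 + 5 + 4 = 14.
Augment Res→x1→x4→x6→Out: bottleneck 3, flow now 3.
Augment Res→x1→x4→x7→Out: bottleneck 1, flow now 4.
Augment Res→x3→x4→x7→Out: bottleneck 5, flow now 9.
Augment Res→x2→x5→x6→x4→x7→Out: bottleneck 2, flow now 11. (uses reverse residual edge)
No augmenting path remains; maximum flow = 11.
In the residual graph, reachable from Res: {Res, x1, x2, x3, x4, x5, x6, x7}.
Min-cut edges: x6→Out (3), x7→Out (8); capacity 3 + 8 = 11.
Cut capacity 14 exceeds the max flow 11, so it is not minimum.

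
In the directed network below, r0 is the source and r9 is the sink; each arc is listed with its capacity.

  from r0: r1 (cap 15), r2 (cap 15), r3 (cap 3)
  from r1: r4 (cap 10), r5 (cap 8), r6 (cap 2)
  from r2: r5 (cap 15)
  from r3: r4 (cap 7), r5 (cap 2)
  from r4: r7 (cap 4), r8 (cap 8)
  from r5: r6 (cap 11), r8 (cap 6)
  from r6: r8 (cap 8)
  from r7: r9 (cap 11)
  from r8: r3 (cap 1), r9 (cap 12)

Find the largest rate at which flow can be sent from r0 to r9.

Augment r0→r1→r4→r7→r9: bottleneck 4, flow now 4.
Augment r0→r1→r4→r8→r9: bottleneck 6, flow now 10.
Augment r0→r1→r5→r8→r9: bottleneck 5, flow now 15.
Augment r0→r2→r5→r8→r9: bottleneck 1, flow now 16.
No augmenting path remains; maximum flow = 16.
In the residual graph, reachable from r0: {r0, r1, r2, r3, r4, r5, r6, r8}.
Min-cut edges: r4→r7 (4), r8→r9 (12); capacity 4 + 12 = 16.
This cut is saturated, so no flow can exceed 16.

16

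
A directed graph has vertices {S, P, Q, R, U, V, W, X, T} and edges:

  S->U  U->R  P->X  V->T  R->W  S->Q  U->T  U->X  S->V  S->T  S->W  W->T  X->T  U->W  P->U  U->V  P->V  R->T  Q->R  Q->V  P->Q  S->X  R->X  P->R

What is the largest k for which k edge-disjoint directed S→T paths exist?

Assign every edge capacity 1; by Menger, the answer equals the max flow.
Path S→T (+1); total 1.
Path S→U→T (+1); total 2.
Path S→V→T (+1); total 3.
Path S→W→T (+1); total 4.
Path S→X→T (+1); total 5.
Path S→Q→R→T (+1); total 6.
No residual S→T path; max flow = 6.
Certifying cut of size 6: {S→Q, S→T, S→U, S→V, S→W, S→X}.

6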